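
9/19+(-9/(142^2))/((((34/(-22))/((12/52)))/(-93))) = 39581397/84668636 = 0.47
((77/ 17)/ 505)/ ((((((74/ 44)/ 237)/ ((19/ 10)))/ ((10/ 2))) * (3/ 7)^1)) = 28.02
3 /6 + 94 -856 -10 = -1543 /2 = -771.50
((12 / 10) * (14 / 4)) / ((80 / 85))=357 / 80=4.46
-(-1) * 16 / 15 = 16 / 15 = 1.07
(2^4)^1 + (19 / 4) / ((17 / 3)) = 1145 / 68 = 16.84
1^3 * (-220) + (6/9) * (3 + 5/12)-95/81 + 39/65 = -176819/810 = -218.30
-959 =-959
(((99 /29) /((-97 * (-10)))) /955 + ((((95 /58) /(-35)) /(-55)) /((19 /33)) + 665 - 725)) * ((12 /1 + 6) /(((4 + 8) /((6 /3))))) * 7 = -16923996603 /13432075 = -1259.97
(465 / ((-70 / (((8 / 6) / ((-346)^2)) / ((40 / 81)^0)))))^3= -29791 / 73563219143252216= -0.00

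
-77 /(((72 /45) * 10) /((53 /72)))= -4081 /1152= -3.54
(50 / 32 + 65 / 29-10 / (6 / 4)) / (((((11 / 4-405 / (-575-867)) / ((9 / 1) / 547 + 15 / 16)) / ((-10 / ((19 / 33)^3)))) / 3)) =4310323591907025 / 30433873116704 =141.63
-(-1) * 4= 4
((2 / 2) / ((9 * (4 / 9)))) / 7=1 / 28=0.04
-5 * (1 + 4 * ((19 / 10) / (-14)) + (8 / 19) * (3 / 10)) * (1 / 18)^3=-0.00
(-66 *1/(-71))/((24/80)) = 220/71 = 3.10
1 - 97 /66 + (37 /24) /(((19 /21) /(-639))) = -5463889 /5016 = -1089.29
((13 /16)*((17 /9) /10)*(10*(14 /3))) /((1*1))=1547 /216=7.16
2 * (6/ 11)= 12/ 11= 1.09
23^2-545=-16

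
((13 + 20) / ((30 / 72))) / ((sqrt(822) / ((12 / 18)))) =44 * sqrt(822) / 685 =1.84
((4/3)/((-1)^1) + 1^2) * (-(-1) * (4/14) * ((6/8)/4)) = -1/56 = -0.02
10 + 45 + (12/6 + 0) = 57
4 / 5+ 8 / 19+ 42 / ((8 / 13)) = 26399 / 380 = 69.47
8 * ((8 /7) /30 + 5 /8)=557 /105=5.30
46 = 46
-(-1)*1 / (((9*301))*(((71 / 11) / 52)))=572 / 192339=0.00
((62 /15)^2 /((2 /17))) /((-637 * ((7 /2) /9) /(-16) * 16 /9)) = 588132 /111475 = 5.28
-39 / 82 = -0.48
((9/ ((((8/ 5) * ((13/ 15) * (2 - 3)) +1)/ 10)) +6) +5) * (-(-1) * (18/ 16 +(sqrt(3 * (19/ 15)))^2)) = -1092.16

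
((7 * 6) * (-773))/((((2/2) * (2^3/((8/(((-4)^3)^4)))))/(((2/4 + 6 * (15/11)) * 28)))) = -21703521/46137344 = -0.47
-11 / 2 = -5.50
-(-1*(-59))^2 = -3481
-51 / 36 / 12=-17 / 144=-0.12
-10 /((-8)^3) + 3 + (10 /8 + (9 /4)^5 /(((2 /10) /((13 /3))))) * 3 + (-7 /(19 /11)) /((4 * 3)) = 3754.66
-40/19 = -2.11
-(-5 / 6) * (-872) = -2180 / 3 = -726.67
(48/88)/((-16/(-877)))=2631/88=29.90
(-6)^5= -7776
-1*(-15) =15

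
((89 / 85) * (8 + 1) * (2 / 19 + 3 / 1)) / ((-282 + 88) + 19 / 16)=-756144 / 4982275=-0.15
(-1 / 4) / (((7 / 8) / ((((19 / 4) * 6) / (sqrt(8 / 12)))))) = -57 * sqrt(6) / 14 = -9.97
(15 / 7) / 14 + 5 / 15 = 143 / 294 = 0.49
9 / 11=0.82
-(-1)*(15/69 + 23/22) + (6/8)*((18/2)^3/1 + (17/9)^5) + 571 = 5662265006/4979799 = 1137.05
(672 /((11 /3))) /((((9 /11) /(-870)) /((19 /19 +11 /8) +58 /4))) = -3288600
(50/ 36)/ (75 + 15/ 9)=5/ 276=0.02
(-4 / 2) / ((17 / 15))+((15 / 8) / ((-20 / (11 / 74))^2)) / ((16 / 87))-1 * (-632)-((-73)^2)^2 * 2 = -54141331788058323 / 953262080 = -56795851.76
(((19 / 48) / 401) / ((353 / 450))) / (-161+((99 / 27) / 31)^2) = -12324825 / 1576750940032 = -0.00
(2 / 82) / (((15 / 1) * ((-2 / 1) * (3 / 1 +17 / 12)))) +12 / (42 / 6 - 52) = -8698 / 32595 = -0.27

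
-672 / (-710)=336 / 355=0.95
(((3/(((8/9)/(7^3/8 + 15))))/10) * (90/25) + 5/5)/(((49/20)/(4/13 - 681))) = -1009750541/50960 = -19814.57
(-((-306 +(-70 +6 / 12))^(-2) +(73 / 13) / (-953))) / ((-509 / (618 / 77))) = -25413715506 / 273857496990077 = -0.00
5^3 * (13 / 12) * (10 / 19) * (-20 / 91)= -6250 / 399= -15.66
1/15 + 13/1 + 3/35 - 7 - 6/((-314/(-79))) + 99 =1708552/16485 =103.64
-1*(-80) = 80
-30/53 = -0.57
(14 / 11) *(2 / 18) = 14 / 99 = 0.14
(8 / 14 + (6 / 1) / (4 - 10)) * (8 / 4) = -6 / 7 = -0.86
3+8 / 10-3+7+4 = 59 / 5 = 11.80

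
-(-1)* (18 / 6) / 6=1 / 2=0.50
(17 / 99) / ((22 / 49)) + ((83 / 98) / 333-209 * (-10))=4127166266 / 1974357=2090.39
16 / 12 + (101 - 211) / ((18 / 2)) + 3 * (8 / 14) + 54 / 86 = -23153 / 2709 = -8.55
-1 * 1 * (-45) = 45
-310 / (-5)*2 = 124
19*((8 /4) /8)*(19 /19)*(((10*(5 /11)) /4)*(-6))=-1425 /44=-32.39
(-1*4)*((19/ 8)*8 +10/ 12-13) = -82/ 3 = -27.33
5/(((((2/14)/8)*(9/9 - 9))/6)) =-210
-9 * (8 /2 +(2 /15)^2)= -904 /25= -36.16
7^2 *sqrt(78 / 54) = 49 *sqrt(13) / 3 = 58.89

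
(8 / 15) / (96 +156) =0.00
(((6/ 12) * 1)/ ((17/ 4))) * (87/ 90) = 29/ 255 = 0.11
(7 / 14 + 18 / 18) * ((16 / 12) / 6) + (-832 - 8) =-2519 / 3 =-839.67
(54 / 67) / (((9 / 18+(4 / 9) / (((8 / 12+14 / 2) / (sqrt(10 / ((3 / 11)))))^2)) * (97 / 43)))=7370028 / 16033033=0.46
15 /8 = 1.88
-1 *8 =-8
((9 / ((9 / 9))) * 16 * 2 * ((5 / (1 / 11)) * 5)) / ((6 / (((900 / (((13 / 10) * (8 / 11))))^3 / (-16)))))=-1563470068359375 / 2197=-711638629203.17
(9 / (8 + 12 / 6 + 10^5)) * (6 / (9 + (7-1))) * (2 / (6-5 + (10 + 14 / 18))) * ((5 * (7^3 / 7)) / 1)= 3969 / 2650265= 0.00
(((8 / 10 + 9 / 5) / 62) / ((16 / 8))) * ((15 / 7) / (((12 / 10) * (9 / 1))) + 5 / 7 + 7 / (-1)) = -9971 / 78120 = -0.13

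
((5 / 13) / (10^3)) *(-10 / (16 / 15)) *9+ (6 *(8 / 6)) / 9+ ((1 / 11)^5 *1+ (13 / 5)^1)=20841486299 / 6029749440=3.46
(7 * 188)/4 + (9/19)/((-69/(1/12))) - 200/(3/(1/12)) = 5088419/15732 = 323.44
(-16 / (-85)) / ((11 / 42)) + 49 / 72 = 1.40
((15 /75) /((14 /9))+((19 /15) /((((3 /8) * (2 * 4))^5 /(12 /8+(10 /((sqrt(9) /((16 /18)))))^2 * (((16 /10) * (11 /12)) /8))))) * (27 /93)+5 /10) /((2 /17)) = 4138436497 /768817980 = 5.38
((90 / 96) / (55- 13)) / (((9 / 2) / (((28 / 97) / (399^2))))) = 5 / 555929892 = 0.00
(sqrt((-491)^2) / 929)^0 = 1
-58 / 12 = -29 / 6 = -4.83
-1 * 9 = -9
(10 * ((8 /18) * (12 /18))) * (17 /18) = 680 /243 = 2.80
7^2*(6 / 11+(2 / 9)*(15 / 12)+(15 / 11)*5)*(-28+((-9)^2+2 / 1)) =370685 / 18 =20593.61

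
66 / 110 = 3 / 5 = 0.60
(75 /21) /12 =25 /84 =0.30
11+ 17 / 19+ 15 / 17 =4127 / 323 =12.78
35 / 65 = 7 / 13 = 0.54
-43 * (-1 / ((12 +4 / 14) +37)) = 301 / 345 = 0.87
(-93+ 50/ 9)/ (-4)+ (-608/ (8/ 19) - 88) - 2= -54437/ 36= -1512.14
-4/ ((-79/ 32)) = 128/ 79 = 1.62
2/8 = 1/4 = 0.25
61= 61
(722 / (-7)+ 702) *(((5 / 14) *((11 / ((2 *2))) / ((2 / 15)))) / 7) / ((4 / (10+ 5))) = 1621125 / 686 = 2363.16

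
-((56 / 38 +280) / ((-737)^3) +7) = -53241963201 / 7605995507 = -7.00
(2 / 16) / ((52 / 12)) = 3 / 104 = 0.03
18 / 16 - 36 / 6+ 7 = 2.12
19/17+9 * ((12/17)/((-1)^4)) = 127/17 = 7.47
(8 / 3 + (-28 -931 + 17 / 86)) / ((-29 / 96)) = 3946928 / 1247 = 3165.14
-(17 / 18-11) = 181 / 18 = 10.06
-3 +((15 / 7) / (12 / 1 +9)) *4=-127 / 49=-2.59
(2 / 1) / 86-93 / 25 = -3974 / 1075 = -3.70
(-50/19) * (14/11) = -700/209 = -3.35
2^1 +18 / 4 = 13 / 2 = 6.50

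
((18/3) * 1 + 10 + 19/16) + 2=307/16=19.19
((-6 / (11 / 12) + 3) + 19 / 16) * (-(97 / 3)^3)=378759295 / 4752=79705.24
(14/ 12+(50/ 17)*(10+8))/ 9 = 6.01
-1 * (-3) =3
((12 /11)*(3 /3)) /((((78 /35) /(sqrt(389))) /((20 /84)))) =50*sqrt(389) /429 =2.30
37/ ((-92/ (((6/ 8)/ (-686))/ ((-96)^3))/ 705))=-8695/ 24816648192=-0.00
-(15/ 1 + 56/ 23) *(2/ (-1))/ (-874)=-401/ 10051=-0.04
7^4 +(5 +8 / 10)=12034 / 5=2406.80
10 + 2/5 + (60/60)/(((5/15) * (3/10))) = 102/5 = 20.40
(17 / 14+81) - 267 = -2587 / 14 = -184.79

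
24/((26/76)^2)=34656/169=205.07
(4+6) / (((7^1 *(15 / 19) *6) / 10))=190 / 63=3.02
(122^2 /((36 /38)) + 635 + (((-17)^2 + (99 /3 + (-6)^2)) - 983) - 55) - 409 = 137312 /9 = 15256.89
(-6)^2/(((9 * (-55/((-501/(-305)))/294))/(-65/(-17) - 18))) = 141991416/285175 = 497.91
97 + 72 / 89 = 8705 / 89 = 97.81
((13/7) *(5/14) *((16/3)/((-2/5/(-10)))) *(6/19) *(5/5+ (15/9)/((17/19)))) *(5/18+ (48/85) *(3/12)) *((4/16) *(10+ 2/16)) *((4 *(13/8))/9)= 197700425/3228708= 61.23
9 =9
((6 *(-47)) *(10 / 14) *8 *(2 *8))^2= 32573030400 / 49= 664755722.45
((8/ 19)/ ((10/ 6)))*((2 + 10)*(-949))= -273312/ 95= -2876.97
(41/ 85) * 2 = 82/ 85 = 0.96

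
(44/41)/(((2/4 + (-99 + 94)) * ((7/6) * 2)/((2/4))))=-44/861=-0.05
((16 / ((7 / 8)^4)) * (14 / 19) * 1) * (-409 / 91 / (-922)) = 26804224 / 273394667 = 0.10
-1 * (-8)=8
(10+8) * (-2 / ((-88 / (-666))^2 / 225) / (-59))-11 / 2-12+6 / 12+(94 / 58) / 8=12996092367 / 1656248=7846.71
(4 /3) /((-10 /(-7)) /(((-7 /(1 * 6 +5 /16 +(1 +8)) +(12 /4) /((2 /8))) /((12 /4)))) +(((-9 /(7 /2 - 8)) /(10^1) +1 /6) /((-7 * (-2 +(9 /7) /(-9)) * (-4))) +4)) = 242400 /793589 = 0.31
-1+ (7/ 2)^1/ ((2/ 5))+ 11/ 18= 301/ 36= 8.36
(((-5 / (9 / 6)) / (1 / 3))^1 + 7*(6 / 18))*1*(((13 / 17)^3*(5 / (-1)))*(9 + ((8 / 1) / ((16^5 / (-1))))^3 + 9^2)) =51203563373398169756945 / 33189277453906870272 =1542.77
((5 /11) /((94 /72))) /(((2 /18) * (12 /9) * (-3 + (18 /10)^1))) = -2025 /1034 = -1.96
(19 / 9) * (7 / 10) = 133 / 90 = 1.48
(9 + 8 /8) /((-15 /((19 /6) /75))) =-19 /675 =-0.03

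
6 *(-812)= -4872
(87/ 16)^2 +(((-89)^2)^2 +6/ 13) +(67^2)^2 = 275869208669/ 3328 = 82893392.03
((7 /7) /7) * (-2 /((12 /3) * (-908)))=1 /12712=0.00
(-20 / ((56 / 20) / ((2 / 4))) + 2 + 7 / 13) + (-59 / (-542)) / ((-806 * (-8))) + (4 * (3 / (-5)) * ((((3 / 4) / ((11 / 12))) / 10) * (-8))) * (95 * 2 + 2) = 2022168934503 / 6727520800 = 300.58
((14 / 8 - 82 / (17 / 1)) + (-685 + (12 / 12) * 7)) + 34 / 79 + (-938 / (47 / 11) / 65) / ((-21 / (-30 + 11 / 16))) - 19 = -704.36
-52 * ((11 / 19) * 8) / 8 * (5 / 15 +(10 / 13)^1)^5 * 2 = -12936742984 / 131866137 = -98.11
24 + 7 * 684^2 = 3275016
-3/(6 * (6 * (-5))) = 0.02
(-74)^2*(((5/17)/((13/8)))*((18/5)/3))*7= 1839936/221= 8325.50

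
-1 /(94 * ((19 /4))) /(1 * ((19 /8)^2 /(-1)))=128 /322373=0.00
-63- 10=-73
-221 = -221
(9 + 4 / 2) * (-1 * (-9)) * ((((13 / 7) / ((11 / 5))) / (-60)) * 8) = -78 / 7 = -11.14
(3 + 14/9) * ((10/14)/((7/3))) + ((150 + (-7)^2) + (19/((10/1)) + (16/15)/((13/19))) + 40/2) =1425947/6370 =223.85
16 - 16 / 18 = 15.11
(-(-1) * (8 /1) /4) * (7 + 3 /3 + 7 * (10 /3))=188 /3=62.67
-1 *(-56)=56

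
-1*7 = -7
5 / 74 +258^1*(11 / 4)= 26254 / 37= 709.57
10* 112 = 1120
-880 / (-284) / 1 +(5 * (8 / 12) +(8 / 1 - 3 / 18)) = 6077 / 426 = 14.27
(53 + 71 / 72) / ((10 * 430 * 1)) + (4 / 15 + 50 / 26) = 8863811 / 4024800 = 2.20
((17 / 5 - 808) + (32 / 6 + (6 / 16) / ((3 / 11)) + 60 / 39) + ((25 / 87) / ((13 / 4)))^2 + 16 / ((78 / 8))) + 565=-11753154449 / 51166440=-229.70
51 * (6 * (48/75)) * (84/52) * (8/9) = 91392/325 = 281.21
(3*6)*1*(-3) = -54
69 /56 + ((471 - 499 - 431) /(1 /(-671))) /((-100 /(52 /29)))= -224165967 /40600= -5521.33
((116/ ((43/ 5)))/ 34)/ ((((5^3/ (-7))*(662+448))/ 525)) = -1421/ 135235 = -0.01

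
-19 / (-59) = 19 / 59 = 0.32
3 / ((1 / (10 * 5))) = 150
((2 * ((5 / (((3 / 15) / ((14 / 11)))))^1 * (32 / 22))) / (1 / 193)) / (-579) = -11200 / 363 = -30.85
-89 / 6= -14.83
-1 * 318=-318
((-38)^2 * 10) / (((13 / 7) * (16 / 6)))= 37905 / 13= 2915.77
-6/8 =-3/4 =-0.75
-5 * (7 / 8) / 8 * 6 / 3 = -35 / 32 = -1.09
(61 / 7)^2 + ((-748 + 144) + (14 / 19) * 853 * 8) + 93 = 4276222 / 931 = 4593.15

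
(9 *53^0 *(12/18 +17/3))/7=57/7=8.14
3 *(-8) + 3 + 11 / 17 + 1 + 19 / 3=-664 / 51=-13.02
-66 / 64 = -33 / 32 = -1.03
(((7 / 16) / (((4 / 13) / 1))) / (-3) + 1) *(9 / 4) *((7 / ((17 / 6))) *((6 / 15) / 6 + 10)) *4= 320271 / 2720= 117.75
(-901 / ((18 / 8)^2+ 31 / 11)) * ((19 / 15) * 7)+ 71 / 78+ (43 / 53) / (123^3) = -947957036635619 / 935960274990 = -1012.82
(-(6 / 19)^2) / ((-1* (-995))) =-36 / 359195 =-0.00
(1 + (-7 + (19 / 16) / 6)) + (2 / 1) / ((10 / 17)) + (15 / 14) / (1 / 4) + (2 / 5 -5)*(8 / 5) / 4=733 / 16800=0.04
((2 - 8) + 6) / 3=0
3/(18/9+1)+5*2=11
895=895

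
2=2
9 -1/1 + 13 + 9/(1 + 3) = 93/4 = 23.25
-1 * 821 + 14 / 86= -820.84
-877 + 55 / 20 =-874.25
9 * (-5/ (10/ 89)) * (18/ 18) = -801/ 2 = -400.50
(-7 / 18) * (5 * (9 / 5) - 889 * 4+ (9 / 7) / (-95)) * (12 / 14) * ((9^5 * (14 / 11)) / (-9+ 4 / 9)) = -835695932616 / 80465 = -10385831.51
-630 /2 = -315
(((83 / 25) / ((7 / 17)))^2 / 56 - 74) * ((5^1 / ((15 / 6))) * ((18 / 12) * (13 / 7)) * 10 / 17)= -4871844081 / 20408500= -238.72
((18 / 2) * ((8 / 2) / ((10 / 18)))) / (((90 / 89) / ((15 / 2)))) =2403 / 5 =480.60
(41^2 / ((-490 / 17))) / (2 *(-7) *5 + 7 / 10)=28577 / 33957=0.84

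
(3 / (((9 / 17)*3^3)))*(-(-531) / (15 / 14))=14042 / 135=104.01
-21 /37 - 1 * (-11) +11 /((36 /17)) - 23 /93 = 635053 /41292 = 15.38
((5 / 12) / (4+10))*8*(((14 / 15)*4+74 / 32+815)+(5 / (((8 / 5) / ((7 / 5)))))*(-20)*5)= 92051 / 1008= 91.32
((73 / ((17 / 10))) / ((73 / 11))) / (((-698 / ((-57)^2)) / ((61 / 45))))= -242231 / 5933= -40.83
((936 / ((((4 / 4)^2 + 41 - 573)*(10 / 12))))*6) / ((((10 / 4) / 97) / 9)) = -6537024 / 1475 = -4431.88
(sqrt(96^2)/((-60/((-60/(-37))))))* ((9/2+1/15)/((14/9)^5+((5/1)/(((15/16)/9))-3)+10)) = -129435408/700321015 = -0.18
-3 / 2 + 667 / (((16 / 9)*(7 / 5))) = 29847 / 112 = 266.49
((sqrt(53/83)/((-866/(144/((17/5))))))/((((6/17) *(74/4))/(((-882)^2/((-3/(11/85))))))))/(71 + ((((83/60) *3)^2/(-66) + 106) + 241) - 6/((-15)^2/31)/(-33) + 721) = 5421819110400 *sqrt(4399)/2038804504748827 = 0.18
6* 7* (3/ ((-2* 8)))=-63/ 8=-7.88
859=859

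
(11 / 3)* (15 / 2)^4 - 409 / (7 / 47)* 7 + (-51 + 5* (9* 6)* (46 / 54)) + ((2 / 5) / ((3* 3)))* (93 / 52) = -23220157 / 3120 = -7442.36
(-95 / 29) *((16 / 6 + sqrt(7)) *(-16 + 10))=570 *sqrt(7) / 29 + 1520 / 29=104.42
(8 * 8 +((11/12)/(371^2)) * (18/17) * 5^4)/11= 299527441/51477734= 5.82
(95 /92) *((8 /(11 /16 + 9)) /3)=608 /2139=0.28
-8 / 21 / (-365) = 8 / 7665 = 0.00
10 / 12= 5 / 6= 0.83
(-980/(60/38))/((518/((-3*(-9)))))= -1197/37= -32.35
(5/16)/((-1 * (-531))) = 5/8496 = 0.00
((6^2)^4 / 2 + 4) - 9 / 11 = 9237923 / 11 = 839811.18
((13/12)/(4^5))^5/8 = 371293/2241279404955710521344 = 0.00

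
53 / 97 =0.55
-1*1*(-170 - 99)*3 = 807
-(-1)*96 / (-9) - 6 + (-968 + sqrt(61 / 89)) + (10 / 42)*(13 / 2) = -982.29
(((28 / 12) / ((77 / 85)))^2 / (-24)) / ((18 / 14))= -50575 / 235224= -0.22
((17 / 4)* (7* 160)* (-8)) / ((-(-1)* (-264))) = 4760 / 33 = 144.24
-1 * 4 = -4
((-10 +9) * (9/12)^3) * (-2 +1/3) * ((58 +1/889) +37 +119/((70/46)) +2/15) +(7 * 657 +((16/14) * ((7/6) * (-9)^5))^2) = 352683086873253/56896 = 6198732544.88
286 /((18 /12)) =190.67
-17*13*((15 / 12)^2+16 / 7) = -95251 / 112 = -850.46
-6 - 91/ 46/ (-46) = -12605/ 2116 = -5.96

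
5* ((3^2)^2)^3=2657205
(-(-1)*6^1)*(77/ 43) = 462/ 43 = 10.74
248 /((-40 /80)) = -496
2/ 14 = 1/ 7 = 0.14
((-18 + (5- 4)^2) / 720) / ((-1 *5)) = 17 / 3600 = 0.00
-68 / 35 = -1.94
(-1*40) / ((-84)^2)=-5 / 882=-0.01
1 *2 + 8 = 10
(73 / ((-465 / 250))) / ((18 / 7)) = -12775 / 837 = -15.26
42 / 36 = 7 / 6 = 1.17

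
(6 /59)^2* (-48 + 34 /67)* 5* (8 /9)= -509120 /233227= -2.18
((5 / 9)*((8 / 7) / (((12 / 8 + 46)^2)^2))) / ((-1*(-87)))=128 / 89286175125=0.00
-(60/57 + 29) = -571/19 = -30.05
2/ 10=1/ 5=0.20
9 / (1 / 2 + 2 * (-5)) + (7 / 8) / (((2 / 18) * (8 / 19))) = 21591 / 1216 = 17.76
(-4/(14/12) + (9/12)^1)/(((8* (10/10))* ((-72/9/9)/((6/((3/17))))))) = 11475/896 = 12.81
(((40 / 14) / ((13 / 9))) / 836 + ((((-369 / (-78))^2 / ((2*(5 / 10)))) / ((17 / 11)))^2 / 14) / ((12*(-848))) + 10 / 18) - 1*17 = -16.44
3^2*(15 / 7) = 135 / 7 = 19.29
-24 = -24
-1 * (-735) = 735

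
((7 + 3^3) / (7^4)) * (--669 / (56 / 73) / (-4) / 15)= -0.21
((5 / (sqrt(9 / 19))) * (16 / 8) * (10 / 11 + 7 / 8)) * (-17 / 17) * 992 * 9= -584040 * sqrt(19) / 11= -231433.76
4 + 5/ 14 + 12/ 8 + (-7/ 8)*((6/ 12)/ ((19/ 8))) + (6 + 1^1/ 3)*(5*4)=105607/ 798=132.34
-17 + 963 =946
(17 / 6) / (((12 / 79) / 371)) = 498253 / 72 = 6920.18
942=942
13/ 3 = 4.33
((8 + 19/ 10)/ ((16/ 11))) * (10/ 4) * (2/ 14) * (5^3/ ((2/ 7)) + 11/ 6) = 239217/ 224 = 1067.93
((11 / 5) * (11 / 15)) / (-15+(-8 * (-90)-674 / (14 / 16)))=-847 / 34275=-0.02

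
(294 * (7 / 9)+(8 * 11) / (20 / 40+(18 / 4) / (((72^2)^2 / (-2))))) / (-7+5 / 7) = -6343720607 / 98537406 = -64.38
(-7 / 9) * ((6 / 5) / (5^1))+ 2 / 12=-0.02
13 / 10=1.30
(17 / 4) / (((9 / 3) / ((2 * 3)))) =17 / 2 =8.50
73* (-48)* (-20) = 70080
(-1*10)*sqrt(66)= -10*sqrt(66)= -81.24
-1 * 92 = -92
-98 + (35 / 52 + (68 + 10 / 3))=-4055 / 156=-25.99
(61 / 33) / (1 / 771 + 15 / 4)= 62708 / 127259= 0.49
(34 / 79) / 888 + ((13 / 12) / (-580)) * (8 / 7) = -0.00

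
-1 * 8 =-8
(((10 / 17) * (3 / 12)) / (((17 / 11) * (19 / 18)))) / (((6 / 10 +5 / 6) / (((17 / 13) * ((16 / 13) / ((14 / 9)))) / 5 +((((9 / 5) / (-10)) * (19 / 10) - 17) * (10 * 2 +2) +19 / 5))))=-33160249881 / 1396608395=-23.74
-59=-59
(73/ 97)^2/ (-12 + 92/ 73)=-389017/ 7376656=-0.05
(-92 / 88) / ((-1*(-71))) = -23 / 1562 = -0.01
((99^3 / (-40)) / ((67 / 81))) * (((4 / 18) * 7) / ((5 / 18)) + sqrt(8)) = -550159533 / 3350-78594219 * sqrt(2) / 1340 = -247173.75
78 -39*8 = -234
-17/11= -1.55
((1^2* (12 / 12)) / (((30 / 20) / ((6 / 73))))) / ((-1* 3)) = -4 / 219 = -0.02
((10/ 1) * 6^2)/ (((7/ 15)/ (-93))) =-502200/ 7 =-71742.86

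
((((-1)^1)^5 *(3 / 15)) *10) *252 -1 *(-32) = -472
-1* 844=-844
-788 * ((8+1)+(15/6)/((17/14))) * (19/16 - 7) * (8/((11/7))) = 257865.63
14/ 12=7/ 6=1.17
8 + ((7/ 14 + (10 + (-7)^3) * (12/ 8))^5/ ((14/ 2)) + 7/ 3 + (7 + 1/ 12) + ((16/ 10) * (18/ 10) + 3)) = -9281624250700777/ 2100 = -4419821071762.27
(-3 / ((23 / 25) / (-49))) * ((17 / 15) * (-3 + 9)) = 24990 / 23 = 1086.52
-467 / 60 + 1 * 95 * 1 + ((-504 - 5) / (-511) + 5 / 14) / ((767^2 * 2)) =393280467238 / 4509235185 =87.22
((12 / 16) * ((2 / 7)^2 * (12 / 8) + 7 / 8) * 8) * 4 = 1173 / 49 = 23.94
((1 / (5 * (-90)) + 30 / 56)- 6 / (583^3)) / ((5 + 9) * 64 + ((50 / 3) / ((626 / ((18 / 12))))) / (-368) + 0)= 38356265193028744 / 64419348951640873575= 0.00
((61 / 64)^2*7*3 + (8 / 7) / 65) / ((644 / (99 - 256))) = -5587146911 / 1200209920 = -4.66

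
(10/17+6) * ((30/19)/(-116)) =-840/9367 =-0.09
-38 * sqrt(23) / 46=-3.96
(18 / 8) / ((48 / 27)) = 81 / 64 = 1.27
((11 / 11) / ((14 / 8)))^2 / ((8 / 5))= 10 / 49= 0.20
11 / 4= 2.75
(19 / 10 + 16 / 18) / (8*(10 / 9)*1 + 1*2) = 251 / 980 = 0.26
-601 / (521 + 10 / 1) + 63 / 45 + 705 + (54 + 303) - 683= 1006957 / 2655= 379.27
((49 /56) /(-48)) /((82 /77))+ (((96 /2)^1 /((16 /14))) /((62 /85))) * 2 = 112395451 /976128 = 115.14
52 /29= 1.79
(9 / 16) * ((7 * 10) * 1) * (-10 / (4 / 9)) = -14175 / 16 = -885.94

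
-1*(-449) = 449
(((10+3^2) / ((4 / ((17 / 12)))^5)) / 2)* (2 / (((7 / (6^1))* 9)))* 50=674432075 / 1337720832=0.50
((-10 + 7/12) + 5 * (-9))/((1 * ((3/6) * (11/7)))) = -4571/66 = -69.26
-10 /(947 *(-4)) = 5 /1894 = 0.00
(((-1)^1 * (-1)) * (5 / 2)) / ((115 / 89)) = 89 / 46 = 1.93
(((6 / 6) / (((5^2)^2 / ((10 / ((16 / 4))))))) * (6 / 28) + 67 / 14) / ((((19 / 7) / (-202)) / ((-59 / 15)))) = 1401.14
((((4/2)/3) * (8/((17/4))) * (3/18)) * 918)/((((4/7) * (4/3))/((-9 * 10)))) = -22680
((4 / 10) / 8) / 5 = 1 / 100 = 0.01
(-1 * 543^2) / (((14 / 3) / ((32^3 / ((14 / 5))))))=-36231045120 / 49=-739409084.08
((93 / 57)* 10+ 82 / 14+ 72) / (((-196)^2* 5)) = 2505 / 5109328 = 0.00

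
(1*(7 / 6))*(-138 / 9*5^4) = -100625 / 9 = -11180.56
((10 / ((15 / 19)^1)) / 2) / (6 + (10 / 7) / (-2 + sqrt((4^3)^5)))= 726313 / 688091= 1.06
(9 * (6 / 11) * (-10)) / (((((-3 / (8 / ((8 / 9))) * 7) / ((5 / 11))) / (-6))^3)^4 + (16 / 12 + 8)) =-152511949699740000000000000 / 29473937852457599420127131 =-5.17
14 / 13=1.08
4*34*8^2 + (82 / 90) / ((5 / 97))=1962377 / 225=8721.68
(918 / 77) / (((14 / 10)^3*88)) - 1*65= -75478085 / 1162084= -64.95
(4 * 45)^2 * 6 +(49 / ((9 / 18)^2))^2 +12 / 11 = 2560988 / 11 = 232817.09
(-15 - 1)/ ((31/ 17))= -272/ 31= -8.77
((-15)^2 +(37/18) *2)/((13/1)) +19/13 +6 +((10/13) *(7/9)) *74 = 2705/39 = 69.36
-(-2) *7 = 14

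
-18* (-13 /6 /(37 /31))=1209 /37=32.68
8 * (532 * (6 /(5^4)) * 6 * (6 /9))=102144 /625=163.43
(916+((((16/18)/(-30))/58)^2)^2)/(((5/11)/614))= 1453394778297663573064/1174619131003125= 1237332.80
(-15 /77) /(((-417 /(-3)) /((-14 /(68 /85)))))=75 /3058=0.02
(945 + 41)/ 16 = 493/ 8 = 61.62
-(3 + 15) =-18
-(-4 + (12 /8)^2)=7 /4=1.75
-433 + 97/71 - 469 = -63945/71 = -900.63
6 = 6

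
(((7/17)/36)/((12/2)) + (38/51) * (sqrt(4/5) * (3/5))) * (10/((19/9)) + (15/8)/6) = 10745/1116288 + 307 * sqrt(5)/340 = 2.03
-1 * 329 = -329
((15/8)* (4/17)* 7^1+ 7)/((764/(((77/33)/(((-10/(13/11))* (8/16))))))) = -31213/4286040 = -0.01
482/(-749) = -482/749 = -0.64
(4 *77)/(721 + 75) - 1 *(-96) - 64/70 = 664967/6965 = 95.47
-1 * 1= -1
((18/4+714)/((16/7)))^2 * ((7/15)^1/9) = 5123.58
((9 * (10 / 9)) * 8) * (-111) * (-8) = 71040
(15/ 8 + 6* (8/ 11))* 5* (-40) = -13725/ 11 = -1247.73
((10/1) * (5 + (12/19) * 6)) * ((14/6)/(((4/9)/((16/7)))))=20040/19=1054.74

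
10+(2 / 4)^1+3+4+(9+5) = 63 / 2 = 31.50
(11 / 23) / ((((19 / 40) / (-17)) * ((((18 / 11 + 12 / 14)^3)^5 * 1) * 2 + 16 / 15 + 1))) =-0.00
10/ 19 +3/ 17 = 227/ 323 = 0.70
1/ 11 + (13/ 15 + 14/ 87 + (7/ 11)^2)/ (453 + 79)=436837/ 4666970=0.09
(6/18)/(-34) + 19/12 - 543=-36817/68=-541.43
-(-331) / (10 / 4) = 662 / 5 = 132.40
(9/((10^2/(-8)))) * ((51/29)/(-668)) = 459/242150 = 0.00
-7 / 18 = -0.39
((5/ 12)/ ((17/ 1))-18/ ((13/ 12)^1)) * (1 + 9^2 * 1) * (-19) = 34275221/ 1326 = 25848.58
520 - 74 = 446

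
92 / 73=1.26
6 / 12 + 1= 3 / 2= 1.50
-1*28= -28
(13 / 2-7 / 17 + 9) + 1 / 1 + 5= 717 / 34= 21.09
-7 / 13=-0.54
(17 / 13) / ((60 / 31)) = 527 / 780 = 0.68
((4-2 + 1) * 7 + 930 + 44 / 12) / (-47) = -2864 / 141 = -20.31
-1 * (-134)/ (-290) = -67/ 145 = -0.46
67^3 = 300763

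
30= 30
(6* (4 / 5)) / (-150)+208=25996 / 125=207.97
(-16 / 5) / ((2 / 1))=-8 / 5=-1.60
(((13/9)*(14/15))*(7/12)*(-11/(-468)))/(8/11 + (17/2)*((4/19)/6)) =112651/6249960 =0.02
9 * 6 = 54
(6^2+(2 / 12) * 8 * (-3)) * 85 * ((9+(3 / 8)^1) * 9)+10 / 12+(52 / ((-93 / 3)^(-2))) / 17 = 23708917 / 102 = 232440.36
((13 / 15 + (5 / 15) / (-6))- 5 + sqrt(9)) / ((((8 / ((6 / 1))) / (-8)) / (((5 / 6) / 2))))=107 / 36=2.97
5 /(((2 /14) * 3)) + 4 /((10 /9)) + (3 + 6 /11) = 3104 /165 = 18.81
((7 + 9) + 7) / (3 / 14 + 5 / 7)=322 / 13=24.77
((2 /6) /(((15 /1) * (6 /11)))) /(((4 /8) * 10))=11 /1350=0.01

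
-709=-709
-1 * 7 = -7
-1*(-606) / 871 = 0.70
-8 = -8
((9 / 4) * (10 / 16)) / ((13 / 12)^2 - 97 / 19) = -7695 / 21514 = -0.36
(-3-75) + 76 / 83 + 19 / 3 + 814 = 743.25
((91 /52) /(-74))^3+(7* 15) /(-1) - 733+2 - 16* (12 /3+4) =-25000700247 /25934336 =-964.00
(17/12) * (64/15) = 272/45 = 6.04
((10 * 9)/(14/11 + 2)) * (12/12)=55/2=27.50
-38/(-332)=19/166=0.11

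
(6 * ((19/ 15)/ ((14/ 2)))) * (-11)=-418/ 35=-11.94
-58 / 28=-29 / 14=-2.07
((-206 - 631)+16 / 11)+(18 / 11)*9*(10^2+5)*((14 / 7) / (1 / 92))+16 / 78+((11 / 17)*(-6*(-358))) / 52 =2069186714 / 7293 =283722.30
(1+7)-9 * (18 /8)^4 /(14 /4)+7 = -50.90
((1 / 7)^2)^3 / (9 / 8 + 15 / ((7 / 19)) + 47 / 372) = 744 / 3673287499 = 0.00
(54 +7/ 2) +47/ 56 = 3267/ 56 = 58.34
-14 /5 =-2.80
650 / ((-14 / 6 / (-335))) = 653250 / 7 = 93321.43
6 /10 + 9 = 48 /5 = 9.60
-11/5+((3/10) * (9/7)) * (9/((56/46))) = 1277/1960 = 0.65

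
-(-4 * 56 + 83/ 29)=6413/ 29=221.14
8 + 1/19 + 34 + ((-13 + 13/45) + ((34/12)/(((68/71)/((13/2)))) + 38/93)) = 20771137/424080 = 48.98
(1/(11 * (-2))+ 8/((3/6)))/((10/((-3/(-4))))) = 1.20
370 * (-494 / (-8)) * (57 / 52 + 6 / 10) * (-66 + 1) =-20151495 / 8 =-2518936.88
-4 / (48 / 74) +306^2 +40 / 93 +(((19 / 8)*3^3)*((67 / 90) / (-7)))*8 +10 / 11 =3350510714 / 35805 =93576.62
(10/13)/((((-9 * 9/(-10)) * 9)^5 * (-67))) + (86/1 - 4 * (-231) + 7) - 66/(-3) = 186325091920561410881/179331176054439279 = 1039.00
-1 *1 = -1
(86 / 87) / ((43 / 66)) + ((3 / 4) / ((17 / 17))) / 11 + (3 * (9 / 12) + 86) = 57315 / 638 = 89.84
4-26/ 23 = 66/ 23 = 2.87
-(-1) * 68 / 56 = 17 / 14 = 1.21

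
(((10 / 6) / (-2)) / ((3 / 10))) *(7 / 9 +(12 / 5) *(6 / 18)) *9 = -355 / 9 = -39.44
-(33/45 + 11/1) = -176/15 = -11.73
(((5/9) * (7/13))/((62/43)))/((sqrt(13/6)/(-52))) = -3010 * sqrt(78)/3627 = -7.33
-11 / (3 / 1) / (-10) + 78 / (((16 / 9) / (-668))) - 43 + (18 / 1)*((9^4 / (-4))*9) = -8852149 / 30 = -295071.63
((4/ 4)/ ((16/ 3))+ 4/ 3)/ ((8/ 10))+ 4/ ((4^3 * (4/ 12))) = 401/ 192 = 2.09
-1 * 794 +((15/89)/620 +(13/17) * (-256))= -989.76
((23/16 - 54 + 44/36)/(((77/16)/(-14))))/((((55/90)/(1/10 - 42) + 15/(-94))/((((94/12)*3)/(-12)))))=6842746403/4074510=1679.40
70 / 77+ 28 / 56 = 31 / 22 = 1.41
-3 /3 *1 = -1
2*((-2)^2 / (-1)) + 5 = -3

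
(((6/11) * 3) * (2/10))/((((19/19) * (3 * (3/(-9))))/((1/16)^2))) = -9/7040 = -0.00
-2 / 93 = -0.02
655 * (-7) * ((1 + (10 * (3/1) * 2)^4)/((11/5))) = -297108022925/11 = -27009820265.91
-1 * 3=-3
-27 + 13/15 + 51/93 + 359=333.42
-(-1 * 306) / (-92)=-153 / 46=-3.33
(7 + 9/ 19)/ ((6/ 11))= 13.70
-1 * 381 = -381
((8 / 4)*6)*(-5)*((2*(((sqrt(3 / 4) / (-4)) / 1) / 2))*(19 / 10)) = 57*sqrt(3) / 4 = 24.68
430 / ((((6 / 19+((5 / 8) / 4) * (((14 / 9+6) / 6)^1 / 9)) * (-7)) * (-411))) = 10588320 / 23920337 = 0.44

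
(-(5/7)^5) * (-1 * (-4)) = -12500/16807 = -0.74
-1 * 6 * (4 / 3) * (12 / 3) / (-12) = 8 / 3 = 2.67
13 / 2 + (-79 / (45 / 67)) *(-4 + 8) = -41759 / 90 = -463.99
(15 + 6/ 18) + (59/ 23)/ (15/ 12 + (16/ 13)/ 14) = 579674/ 33603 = 17.25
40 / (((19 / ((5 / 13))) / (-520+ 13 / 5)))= -7960 / 19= -418.95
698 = 698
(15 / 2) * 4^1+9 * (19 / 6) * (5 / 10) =177 / 4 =44.25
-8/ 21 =-0.38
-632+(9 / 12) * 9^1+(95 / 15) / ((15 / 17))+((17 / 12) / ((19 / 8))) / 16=-4227359 / 6840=-618.03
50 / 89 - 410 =-36440 / 89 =-409.44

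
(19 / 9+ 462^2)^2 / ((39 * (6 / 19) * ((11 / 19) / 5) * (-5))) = -1332197805511225 / 208494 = -6389621790.13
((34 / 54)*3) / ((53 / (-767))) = -13039 / 477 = -27.34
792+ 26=818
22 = 22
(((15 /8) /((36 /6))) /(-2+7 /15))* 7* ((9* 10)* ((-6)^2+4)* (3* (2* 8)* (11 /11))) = -246521.74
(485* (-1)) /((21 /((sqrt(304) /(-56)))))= 7.19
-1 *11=-11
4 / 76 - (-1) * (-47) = -892 / 19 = -46.95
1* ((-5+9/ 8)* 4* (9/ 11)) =-279/ 22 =-12.68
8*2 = 16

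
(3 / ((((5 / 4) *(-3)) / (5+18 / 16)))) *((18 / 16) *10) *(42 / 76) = -30.46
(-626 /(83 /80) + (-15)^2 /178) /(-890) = 1779113 /2629772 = 0.68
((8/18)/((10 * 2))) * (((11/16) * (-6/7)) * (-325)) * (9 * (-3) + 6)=-715/8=-89.38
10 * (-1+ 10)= 90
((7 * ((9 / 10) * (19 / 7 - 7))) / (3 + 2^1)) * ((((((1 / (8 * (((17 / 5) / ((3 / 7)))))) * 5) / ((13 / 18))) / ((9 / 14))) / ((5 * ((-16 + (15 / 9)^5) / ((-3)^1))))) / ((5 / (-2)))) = 59049 / 843115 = 0.07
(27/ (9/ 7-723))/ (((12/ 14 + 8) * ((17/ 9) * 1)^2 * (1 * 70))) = -5103/ 301739120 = -0.00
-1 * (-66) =66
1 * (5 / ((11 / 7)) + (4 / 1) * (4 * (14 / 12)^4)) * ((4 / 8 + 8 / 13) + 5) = 775019 / 3861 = 200.73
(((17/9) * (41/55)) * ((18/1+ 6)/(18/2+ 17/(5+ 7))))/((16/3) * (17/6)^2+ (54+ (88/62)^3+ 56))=8970189264/430435616875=0.02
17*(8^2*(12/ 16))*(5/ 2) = 2040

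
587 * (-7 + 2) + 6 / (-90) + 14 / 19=-836284 / 285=-2934.33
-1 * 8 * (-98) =784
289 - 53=236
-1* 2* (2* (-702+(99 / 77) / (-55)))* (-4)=-4324464 / 385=-11232.37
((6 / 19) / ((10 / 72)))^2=46656 / 9025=5.17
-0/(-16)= 0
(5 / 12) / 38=5 / 456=0.01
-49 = -49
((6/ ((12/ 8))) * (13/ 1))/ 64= 13/ 16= 0.81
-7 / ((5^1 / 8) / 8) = -448 / 5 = -89.60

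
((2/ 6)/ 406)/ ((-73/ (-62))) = 31/ 44457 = 0.00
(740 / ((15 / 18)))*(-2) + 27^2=-1047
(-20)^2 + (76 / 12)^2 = 3961 / 9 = 440.11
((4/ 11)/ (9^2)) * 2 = 0.01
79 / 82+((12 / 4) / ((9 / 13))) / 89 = 22159 / 21894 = 1.01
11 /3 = 3.67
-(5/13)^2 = -25/169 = -0.15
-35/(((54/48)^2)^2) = -143360/6561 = -21.85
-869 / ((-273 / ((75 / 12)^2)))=543125 / 4368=124.34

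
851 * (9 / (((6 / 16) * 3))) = 6808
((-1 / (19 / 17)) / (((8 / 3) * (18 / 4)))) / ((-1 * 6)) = 17 / 1368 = 0.01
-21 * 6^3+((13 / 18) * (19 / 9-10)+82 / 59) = -43396261 / 9558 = -4540.31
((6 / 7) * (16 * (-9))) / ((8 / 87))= -9396 / 7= -1342.29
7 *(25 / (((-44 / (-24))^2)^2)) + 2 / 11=229462 / 14641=15.67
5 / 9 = 0.56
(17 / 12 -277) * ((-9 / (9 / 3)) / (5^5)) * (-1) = -3307 / 12500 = -0.26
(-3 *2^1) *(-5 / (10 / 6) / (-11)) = -18 / 11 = -1.64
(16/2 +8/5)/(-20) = -12/25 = -0.48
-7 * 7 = -49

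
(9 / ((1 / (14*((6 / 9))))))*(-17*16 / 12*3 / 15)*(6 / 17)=-672 / 5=-134.40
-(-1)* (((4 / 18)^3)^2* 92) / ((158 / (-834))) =-818432 / 13994613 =-0.06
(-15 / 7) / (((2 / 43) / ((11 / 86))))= -165 / 28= -5.89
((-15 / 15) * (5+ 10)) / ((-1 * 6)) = 5 / 2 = 2.50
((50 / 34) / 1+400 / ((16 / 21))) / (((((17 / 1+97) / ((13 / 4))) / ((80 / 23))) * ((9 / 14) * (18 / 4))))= 32578000 / 1805247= 18.05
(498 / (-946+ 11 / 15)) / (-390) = 249 / 184327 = 0.00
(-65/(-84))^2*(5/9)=0.33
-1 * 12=-12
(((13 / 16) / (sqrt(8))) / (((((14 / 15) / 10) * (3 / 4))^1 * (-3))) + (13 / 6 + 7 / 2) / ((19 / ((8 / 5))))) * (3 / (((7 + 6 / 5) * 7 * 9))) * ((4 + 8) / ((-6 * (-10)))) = 136 / 245385 - 325 * sqrt(2) / 289296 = -0.00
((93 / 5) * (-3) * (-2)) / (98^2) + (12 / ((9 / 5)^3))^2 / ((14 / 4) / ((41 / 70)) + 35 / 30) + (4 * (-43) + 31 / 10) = -1996319021933 / 11861979633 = -168.30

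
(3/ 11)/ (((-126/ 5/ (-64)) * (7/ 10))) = 0.99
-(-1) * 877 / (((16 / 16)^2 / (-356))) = -312212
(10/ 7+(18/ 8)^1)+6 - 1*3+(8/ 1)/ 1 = 14.68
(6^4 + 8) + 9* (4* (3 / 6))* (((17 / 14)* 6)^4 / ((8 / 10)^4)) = 125126.94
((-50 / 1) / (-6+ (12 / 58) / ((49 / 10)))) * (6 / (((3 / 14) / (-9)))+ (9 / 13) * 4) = -38367000 / 18343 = -2091.64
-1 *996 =-996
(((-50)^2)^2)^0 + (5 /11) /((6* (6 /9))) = 49 /44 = 1.11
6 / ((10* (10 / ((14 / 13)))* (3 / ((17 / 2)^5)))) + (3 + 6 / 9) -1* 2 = 29868997 / 31200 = 957.34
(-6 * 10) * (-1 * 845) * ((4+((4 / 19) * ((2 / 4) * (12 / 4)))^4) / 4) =6623701500 / 130321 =50826.05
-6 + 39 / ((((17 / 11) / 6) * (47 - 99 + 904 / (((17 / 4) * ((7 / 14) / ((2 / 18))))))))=-13755 / 362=-38.00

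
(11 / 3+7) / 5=32 / 15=2.13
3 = 3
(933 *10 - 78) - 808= 8444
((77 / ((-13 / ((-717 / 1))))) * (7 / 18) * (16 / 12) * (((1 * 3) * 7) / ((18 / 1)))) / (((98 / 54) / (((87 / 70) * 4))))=7037.63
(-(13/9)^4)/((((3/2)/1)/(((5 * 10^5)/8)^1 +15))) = -3570981830/19683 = -181424.67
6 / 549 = 2 / 183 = 0.01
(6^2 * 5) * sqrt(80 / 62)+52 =52+360 * sqrt(310) / 31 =256.47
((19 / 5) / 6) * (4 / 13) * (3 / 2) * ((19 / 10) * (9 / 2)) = 3249 / 1300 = 2.50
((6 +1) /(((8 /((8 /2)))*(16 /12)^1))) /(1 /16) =42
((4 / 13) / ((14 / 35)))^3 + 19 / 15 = 56743 / 32955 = 1.72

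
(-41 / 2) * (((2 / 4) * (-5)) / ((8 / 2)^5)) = 205 / 4096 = 0.05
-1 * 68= -68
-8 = -8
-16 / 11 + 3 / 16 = -223 / 176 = -1.27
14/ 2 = 7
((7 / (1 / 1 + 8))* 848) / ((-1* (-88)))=742 / 99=7.49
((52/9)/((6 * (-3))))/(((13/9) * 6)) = -1/27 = -0.04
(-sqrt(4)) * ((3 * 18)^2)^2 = -17006112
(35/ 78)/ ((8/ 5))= 175/ 624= 0.28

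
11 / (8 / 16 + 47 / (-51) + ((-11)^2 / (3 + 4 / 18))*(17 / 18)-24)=16269 / 16334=1.00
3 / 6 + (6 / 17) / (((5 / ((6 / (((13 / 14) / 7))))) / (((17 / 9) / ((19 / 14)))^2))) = 2823473 / 422370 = 6.68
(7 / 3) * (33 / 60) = 77 / 60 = 1.28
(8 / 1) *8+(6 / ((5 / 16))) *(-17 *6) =-1894.40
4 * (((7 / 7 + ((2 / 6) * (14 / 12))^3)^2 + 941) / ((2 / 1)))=1884.24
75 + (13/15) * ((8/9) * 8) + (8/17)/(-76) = 3538841/43605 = 81.16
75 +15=90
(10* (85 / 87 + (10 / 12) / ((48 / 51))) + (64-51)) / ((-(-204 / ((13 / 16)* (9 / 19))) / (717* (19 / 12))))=136773247 / 2019328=67.73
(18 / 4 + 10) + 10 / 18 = 271 / 18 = 15.06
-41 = -41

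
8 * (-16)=-128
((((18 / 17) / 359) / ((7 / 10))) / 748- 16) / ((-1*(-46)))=-127821187 / 367486042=-0.35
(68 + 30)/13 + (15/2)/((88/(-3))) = 16663/2288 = 7.28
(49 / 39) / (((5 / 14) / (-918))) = -209916 / 65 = -3229.48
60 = 60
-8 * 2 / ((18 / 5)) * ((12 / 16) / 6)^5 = -5 / 36864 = -0.00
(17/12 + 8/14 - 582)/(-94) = 48721/7896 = 6.17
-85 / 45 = -1.89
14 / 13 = 1.08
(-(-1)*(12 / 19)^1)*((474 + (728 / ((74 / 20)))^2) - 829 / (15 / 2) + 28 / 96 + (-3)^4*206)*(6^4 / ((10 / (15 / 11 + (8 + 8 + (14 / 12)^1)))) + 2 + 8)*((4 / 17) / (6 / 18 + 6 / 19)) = 428832668500788 / 13929575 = 30785768.30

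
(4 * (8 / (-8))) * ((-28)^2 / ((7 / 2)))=-896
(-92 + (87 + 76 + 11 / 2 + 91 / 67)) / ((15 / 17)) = 177361 / 2010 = 88.24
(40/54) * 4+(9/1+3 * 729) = 59372/27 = 2198.96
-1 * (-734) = 734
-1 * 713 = -713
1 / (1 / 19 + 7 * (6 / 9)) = 57 / 269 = 0.21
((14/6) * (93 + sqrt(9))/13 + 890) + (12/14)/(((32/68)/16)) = 85210/91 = 936.37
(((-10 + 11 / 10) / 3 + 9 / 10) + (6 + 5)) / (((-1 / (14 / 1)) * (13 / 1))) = -1876 / 195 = -9.62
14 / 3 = 4.67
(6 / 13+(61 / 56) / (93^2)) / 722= 0.00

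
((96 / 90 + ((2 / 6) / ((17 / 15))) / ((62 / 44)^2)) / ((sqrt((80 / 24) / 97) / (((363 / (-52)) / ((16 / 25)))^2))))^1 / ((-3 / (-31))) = 27240678575* sqrt(2910) / 182401024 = 8056.33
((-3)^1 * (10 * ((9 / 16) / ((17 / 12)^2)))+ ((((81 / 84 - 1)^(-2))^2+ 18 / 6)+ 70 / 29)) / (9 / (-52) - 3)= -89291051876 / 460955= -193708.83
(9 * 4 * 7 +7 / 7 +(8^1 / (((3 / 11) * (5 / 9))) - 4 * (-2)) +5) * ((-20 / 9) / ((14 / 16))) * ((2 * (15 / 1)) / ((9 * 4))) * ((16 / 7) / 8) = -255040 / 1323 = -192.77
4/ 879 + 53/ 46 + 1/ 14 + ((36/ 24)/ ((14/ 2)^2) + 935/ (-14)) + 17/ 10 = -632290819/ 9906330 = -63.83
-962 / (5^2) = -962 / 25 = -38.48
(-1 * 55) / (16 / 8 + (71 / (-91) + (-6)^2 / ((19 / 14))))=-95095 / 47973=-1.98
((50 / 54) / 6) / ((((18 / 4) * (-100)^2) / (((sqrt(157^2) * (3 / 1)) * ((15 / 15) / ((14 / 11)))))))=1727 / 1360800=0.00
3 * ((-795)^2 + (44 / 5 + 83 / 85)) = 161168868 / 85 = 1896104.33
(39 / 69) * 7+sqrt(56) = 91 / 23+2 * sqrt(14) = 11.44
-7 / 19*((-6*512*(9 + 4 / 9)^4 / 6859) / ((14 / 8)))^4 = -6333686143132.46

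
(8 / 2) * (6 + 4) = 40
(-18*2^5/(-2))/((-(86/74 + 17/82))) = -210.30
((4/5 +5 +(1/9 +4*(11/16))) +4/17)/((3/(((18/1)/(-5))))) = -27223/2550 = -10.68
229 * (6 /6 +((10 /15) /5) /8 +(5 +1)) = 96409 /60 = 1606.82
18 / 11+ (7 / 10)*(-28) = -988 / 55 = -17.96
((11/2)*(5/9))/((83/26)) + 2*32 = 48523/747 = 64.96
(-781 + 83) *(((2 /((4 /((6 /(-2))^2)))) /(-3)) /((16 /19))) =19893 /16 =1243.31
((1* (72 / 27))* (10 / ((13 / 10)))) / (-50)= -16 / 39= -0.41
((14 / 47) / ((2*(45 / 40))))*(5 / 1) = 280 / 423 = 0.66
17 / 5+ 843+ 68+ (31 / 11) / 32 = 1609499 / 1760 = 914.49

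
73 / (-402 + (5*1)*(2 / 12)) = -438 / 2407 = -0.18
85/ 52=1.63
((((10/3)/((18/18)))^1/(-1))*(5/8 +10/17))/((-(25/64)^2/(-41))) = -461824/425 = -1086.64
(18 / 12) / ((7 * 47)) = 0.00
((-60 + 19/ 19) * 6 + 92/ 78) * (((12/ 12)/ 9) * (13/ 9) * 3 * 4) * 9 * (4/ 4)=-55040/ 9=-6115.56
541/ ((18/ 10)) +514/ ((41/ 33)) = 263563/ 369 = 714.26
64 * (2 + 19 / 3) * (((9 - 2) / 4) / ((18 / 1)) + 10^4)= 144001400 / 27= 5333385.19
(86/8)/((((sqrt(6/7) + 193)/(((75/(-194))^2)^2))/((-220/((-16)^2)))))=-101095435546875/94547391037837312 + 74830078125 * sqrt(42)/94547391037837312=-0.00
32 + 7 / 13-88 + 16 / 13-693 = -9714 / 13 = -747.23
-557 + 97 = -460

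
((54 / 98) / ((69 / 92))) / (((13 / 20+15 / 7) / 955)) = 687600 / 2737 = 251.22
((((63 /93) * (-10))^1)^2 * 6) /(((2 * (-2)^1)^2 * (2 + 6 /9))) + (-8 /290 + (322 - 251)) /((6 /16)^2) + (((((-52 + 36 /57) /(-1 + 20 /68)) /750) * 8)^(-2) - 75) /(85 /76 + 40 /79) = 78473066242484975149 /168394791881119680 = 466.01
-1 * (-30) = 30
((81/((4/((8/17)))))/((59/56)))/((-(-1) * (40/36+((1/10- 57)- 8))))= -816480/5758223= -0.14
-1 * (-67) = 67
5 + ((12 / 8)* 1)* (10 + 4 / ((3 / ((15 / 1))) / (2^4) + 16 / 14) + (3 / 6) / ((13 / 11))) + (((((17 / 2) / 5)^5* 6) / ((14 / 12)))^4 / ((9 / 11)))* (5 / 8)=274123829639765395554591405542209 / 12621756875000000000000000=21718357.62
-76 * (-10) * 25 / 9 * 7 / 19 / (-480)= -175 / 108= -1.62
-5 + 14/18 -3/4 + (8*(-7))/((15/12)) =-8959/180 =-49.77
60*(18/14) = 540/7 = 77.14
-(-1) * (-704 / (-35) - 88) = -2376 / 35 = -67.89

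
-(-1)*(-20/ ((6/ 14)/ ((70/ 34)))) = -4900/ 51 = -96.08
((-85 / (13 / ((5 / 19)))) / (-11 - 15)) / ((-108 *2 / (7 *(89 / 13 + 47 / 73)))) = -5286575 / 329101812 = -0.02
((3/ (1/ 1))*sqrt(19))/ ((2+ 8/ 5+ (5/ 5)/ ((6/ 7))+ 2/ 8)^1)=180*sqrt(19)/ 301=2.61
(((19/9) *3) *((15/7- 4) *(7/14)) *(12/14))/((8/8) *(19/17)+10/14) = -4199/1526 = -2.75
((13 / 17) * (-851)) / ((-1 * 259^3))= 299 / 7982639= 0.00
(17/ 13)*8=136/ 13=10.46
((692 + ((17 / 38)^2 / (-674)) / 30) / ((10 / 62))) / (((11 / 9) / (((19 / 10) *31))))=206758.27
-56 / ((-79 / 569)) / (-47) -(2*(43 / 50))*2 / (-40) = -15772341 / 1856500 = -8.50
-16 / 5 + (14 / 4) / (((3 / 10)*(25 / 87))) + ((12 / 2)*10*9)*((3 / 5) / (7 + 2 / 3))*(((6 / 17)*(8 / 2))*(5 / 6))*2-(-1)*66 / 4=599549 / 3910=153.34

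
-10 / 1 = -10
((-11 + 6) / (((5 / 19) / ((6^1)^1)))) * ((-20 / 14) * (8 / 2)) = 4560 / 7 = 651.43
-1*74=-74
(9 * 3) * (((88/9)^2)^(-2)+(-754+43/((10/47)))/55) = -406188319869/1499238400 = -270.93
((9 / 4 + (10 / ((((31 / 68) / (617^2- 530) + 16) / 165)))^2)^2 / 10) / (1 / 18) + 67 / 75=7152700411873799979761092206177941065227638887 / 35120287621696998600404587828516609200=203662922.38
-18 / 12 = -3 / 2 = -1.50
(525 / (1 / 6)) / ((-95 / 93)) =-58590 / 19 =-3083.68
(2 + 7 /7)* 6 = 18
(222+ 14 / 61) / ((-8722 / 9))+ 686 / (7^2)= 3663292 / 266021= 13.77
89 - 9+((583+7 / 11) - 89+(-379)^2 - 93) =1585349 / 11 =144122.64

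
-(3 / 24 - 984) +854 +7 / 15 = 1838.34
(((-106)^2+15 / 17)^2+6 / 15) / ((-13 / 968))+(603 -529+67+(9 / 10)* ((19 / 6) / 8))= -5651774758159579 / 601120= -9402074058.69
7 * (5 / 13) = 35 / 13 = 2.69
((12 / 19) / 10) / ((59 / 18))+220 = 1233208 / 5605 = 220.02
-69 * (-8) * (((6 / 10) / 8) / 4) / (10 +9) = 207 / 380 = 0.54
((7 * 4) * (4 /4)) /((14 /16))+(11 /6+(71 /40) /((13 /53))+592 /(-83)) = 4394207 /129480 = 33.94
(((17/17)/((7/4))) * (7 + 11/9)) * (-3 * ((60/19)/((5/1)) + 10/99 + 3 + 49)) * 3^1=-4194320/1881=-2229.84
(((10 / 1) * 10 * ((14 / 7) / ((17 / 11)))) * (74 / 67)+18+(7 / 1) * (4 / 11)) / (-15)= -682738 / 62645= -10.90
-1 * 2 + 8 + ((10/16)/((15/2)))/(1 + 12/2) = 505/84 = 6.01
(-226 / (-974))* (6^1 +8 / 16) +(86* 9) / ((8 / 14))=660376 / 487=1356.01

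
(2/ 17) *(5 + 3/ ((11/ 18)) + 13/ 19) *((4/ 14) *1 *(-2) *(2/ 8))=-4428/ 24871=-0.18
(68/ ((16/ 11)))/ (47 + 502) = 187/ 2196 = 0.09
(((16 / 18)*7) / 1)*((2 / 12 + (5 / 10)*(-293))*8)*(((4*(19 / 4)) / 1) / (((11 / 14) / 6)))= -104629504 / 99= -1056863.68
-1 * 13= -13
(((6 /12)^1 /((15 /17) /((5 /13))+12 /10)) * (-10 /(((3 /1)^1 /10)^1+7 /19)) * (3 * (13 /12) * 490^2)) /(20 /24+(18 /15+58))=-630112437500 /22643973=-27826.94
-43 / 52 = -0.83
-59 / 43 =-1.37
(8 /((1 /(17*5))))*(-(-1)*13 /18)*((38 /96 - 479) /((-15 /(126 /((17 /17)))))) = 35539231 /18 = 1974401.72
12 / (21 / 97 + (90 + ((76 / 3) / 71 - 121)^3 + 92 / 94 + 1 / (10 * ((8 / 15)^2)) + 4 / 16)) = -67670536278528 / 9901571565454159481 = -0.00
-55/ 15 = -3.67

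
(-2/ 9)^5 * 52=-0.03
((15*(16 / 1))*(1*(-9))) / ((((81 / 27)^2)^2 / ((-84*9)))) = 20160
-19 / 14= -1.36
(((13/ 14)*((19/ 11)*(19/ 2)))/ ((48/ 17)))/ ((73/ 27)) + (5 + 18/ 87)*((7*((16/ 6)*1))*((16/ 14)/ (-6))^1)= -1550877439/ 93893184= -16.52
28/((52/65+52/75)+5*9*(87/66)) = 46200/100339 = 0.46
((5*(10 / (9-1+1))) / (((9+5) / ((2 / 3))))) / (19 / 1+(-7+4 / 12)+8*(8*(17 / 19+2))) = 950 / 709569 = 0.00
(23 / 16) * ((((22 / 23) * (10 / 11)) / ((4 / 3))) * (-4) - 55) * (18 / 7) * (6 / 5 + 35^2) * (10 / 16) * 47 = -3436272225 / 448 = -7670250.50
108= 108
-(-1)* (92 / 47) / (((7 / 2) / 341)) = 62744 / 329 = 190.71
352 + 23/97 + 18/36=68431/194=352.74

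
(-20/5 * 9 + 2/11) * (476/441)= -26792/693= -38.66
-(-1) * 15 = 15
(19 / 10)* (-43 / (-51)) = 817 / 510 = 1.60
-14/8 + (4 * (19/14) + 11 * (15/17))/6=1103/1428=0.77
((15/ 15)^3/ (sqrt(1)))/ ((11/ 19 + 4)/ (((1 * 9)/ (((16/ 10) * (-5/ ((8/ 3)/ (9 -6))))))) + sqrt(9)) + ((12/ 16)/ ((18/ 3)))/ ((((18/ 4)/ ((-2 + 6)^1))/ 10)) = 43/ 90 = 0.48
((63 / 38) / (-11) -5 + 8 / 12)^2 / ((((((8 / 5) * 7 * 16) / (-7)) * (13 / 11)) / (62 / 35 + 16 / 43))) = -51000042077 / 35800756992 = -1.42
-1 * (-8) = 8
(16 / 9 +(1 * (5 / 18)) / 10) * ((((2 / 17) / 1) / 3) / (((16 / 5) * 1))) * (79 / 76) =0.02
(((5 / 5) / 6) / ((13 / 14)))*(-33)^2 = 2541 / 13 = 195.46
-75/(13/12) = -900/13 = -69.23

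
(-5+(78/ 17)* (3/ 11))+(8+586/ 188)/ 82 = -5207893/ 1441396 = -3.61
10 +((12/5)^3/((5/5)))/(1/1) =2978/125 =23.82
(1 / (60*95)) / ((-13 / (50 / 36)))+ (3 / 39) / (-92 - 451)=-1549 / 9656712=-0.00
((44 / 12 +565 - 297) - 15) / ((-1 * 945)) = -22 / 81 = -0.27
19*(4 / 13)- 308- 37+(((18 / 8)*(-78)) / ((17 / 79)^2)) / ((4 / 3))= -95626657 / 30056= -3181.62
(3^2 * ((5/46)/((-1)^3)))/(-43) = 45/1978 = 0.02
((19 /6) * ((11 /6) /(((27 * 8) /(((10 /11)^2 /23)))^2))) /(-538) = -11875 /39765461183712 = -0.00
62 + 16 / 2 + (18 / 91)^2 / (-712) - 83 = -19162315 / 1474018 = -13.00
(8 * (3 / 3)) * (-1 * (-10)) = 80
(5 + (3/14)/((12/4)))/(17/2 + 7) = 71/217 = 0.33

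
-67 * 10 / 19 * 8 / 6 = -2680 / 57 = -47.02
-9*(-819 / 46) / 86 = 7371 / 3956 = 1.86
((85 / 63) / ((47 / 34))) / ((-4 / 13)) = -18785 / 5922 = -3.17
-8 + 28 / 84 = -23 / 3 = -7.67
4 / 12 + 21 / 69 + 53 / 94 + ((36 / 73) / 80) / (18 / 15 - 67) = 7963825 / 6628692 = 1.20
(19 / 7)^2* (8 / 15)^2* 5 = 23104 / 2205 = 10.48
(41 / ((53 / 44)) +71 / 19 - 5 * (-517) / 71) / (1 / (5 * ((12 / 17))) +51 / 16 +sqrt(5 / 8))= 1060348490880 / 47037089833 - 76375641600 * sqrt(10) / 47037089833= 17.41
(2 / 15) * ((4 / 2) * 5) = 4 / 3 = 1.33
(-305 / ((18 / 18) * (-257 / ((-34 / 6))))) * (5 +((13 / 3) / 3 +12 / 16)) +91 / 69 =-30045113 / 638388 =-47.06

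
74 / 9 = 8.22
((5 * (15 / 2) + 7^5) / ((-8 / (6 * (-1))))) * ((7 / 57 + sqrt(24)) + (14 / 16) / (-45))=23818123 / 18240 + 101067 * sqrt(6) / 4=63196.46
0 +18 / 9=2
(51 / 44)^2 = 2601 / 1936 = 1.34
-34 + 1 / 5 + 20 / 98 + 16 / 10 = -7839 / 245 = -32.00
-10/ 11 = -0.91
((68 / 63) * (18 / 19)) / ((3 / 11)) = 1496 / 399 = 3.75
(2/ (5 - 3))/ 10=1/ 10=0.10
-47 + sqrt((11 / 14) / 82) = -47 + sqrt(3157) / 574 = -46.90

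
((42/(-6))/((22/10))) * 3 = -9.55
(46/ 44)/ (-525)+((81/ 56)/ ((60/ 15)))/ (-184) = -134537/ 34003200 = -0.00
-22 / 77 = -2 / 7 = -0.29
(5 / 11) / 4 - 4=-171 / 44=-3.89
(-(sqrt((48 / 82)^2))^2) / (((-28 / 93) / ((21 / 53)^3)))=17717616 / 250262237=0.07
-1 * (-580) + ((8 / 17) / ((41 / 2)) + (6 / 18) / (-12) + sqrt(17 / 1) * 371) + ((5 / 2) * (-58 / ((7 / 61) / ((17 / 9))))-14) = -291.08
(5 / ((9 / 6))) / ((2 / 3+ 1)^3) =18 / 25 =0.72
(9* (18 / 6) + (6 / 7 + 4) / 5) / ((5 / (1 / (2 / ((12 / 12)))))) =2.80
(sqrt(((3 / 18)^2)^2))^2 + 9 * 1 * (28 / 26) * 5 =816493 / 16848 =48.46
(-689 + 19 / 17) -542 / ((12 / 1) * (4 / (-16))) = -25868 / 51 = -507.22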